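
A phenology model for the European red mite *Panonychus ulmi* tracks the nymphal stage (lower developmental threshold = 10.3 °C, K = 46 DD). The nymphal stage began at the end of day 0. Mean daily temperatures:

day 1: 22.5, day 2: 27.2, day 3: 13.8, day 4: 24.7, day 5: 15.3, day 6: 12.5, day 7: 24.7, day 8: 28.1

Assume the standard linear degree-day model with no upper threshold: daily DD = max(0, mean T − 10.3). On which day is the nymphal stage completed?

day 4

Daily DD above 10.3 °C: 12.2, 16.9, 3.5, 14.4, 5.0, 2.2, 14.4, 17.8.
Cumulative: 12.2, 29.1, 32.6, 47.0, 52.0, 54.2, 68.6, 86.4.
The total first reaches 46 DD on day 4.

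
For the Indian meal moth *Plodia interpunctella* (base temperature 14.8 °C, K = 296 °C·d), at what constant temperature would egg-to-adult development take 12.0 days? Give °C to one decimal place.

Required daily accumulation = 296 / 12.0 = 24.667 DD/day.
T = T_base + 24.667 = 14.8 + 24.667 = 39.467 ≈ 39.5 °C.

39.5 °C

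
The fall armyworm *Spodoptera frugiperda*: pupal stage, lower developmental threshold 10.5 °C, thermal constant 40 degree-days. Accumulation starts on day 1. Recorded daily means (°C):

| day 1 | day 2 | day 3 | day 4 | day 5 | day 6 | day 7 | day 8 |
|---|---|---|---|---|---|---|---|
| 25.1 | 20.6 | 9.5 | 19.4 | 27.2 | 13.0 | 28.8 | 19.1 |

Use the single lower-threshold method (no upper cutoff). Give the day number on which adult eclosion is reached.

day 5

Daily DD above 10.5 °C: 14.6, 10.1, 0.0, 8.9, 16.7, 2.5, 18.3, 8.6.
Cumulative: 14.6, 24.7, 24.7, 33.6, 50.3, 52.8, 71.1, 79.7.
The total first reaches 40 DD on day 5.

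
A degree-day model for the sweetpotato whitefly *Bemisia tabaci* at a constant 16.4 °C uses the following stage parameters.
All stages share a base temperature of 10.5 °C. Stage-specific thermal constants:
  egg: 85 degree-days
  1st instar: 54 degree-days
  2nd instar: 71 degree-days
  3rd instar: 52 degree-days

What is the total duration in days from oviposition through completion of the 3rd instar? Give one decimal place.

Daily accumulation at 16.4 °C = 16.4 − 10.5 = 5.9 DD/day.
Total K = 85 + 54 + 71 + 52 = 262 DD.
Total duration = 262 / 5.9 = 44.407 ≈ 44.4 days.

44.4 days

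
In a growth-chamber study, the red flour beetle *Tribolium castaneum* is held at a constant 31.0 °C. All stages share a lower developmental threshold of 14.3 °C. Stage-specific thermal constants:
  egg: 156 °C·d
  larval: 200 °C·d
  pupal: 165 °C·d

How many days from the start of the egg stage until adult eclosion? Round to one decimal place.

31.2 days

Daily accumulation at 31.0 °C = 31.0 − 14.3 = 16.7 DD/day.
Total K = 156 + 200 + 165 = 521 DD.
Total duration = 521 / 16.7 = 31.198 ≈ 31.2 days.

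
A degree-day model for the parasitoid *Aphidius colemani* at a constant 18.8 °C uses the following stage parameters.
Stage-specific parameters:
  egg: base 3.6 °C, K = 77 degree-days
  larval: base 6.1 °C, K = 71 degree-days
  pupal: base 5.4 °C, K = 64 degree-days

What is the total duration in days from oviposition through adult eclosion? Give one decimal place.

15.4 days

egg: 77 / (18.8 − 3.6) = 77 / 15.2 = 5.066 d.
larval: 71 / (18.8 − 6.1) = 71 / 12.7 = 5.591 d.
pupal: 64 / (18.8 − 5.4) = 64 / 13.4 = 4.776 d.
Sum = 15.432 ≈ 15.4 days.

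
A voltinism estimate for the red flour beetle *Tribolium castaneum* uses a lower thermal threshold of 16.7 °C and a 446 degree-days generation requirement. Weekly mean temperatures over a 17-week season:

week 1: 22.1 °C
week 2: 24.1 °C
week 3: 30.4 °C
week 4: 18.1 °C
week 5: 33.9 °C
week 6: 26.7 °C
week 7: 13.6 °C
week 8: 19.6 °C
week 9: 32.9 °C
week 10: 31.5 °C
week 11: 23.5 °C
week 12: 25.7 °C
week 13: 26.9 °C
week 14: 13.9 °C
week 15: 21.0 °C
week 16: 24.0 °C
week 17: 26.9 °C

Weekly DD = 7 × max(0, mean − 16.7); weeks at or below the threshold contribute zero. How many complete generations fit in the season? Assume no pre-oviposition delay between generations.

Weekly DD (7 × max(0, T̄ − 16.7)): 37.8, 51.8, 95.9, 9.8, 120.4, 70.0, 0.0, 20.3, 113.4, 103.6, 47.6, 63.0, 71.4, 0.0, 30.1, 51.1, 71.4.
Season total = 957.6 DD.
Complete generations = ⌊957.6 / 446⌋ = 2.

2 generations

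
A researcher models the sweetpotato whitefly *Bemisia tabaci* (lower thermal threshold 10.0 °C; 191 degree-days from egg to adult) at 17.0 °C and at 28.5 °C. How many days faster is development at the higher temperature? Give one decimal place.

17.0 days

At 17.0 °C: 191 / (17.0 − 10.0) = 191 / 7.0 = 27.286 d.
At 28.5 °C: 191 / (28.5 − 10.0) = 191 / 18.5 = 10.324 d.
Difference = |27.286 − 10.324| = 16.961 ≈ 17.0 days.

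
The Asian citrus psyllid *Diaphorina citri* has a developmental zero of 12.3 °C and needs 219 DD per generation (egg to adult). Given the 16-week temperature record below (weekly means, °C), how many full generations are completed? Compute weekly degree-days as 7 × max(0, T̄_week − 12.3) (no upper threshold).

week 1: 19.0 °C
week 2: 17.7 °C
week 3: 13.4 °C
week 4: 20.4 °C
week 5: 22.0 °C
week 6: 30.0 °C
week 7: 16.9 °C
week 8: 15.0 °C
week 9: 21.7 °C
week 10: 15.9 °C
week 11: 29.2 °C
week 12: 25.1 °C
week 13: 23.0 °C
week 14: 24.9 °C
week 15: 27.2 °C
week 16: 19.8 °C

Weekly DD (7 × max(0, T̄ − 12.3)): 46.9, 37.8, 7.7, 56.7, 67.9, 123.9, 32.2, 18.9, 65.8, 25.2, 118.3, 89.6, 74.9, 88.2, 104.3, 52.5.
Season total = 1010.8 DD.
Complete generations = ⌊1010.8 / 219⌋ = 4.

4 generations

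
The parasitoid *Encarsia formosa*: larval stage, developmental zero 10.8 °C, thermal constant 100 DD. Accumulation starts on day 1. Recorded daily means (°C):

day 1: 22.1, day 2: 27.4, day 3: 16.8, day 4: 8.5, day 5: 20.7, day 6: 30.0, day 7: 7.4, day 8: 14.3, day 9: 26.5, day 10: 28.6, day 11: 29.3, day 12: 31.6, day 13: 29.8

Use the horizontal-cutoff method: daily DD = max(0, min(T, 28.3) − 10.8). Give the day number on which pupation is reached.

day 11

Daily DD above 10.8 °C (capped at 17.5): 11.3, 16.6, 6.0, 0.0, 9.9, 17.5, 0.0, 3.5, 15.7, 17.5, 17.5, 17.5, 17.5.
Cumulative: 11.3, 27.9, 33.9, 33.9, 43.8, 61.3, 61.3, 64.8, 80.5, 98.0, 115.5, 133.0, 150.5.
The total first reaches 100 DD on day 11.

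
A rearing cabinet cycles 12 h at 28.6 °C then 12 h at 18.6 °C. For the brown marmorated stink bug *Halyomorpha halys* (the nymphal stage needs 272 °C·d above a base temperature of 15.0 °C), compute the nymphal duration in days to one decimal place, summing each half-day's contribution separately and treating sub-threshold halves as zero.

Day half: max(0, 28.6 − 15.0) × 0.5 = 13.6 × 0.5 = 6.80 DD.
Night half: max(0, 18.6 − 15.0) × 0.5 = 3.6 × 0.5 = 1.80 DD.
Per 24 h: 8.60 DD/day.
Duration = 272 / 8.60 = 31.628 ≈ 31.6 days.

31.6 days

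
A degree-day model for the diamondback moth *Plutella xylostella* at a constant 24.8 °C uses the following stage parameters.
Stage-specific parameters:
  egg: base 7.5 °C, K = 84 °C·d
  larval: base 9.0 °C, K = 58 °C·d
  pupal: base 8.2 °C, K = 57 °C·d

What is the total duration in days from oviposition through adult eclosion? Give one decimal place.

egg: 84 / (24.8 − 7.5) = 84 / 17.3 = 4.855 d.
larval: 58 / (24.8 − 9.0) = 58 / 15.8 = 3.671 d.
pupal: 57 / (24.8 − 8.2) = 57 / 16.6 = 3.434 d.
Sum = 11.960 ≈ 12.0 days.

12.0 days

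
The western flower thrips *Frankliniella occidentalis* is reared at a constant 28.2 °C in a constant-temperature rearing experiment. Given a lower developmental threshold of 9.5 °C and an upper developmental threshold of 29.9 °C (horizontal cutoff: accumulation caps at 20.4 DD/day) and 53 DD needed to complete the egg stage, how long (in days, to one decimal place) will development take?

2.8 days

Daily accumulation = 28.2 − 9.5 = 18.7 DD/day.
Duration = 53 / 18.7 = 2.834 ≈ 2.8 days.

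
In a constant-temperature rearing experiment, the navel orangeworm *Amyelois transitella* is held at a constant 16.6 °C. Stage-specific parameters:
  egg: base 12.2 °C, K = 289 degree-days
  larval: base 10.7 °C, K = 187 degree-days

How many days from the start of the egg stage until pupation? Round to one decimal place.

97.4 days

egg: 289 / (16.6 − 12.2) = 289 / 4.4 = 65.682 d.
larval: 187 / (16.6 − 10.7) = 187 / 5.9 = 31.695 d.
Sum = 97.377 ≈ 97.4 days.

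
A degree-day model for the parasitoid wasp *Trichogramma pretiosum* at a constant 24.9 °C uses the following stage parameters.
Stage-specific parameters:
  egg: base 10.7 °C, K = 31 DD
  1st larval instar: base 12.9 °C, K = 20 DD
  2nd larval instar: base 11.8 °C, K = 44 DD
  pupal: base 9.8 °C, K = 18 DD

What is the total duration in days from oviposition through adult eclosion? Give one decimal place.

8.4 days

egg: 31 / (24.9 − 10.7) = 31 / 14.2 = 2.183 d.
1st larval instar: 20 / (24.9 − 12.9) = 20 / 12.0 = 1.667 d.
2nd larval instar: 44 / (24.9 − 11.8) = 44 / 13.1 = 3.359 d.
pupal: 18 / (24.9 − 9.8) = 18 / 15.1 = 1.192 d.
Sum = 8.401 ≈ 8.4 days.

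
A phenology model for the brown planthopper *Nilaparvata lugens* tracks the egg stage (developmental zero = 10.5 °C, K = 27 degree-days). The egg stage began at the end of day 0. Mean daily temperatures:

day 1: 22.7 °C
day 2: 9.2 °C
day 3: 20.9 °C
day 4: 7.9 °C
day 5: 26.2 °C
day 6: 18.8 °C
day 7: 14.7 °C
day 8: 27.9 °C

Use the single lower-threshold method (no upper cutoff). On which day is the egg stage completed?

day 5

Daily DD above 10.5 °C: 12.2, 0.0, 10.4, 0.0, 15.7, 8.3, 4.2, 17.4.
Cumulative: 12.2, 12.2, 22.6, 22.6, 38.3, 46.6, 50.8, 68.2.
The total first reaches 27 DD on day 5.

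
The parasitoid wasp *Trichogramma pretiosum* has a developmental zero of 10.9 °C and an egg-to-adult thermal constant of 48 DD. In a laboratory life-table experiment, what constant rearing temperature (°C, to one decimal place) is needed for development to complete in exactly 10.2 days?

15.6 °C

Required daily accumulation = 48 / 10.2 = 4.706 DD/day.
T = T_base + 4.706 = 10.9 + 4.706 = 15.606 ≈ 15.6 °C.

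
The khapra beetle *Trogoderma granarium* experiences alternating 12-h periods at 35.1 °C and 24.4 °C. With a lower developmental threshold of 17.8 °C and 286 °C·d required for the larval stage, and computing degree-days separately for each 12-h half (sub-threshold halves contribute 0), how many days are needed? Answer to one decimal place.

23.9 days

Day half: max(0, 35.1 − 17.8) × 0.5 = 17.3 × 0.5 = 8.65 DD.
Night half: max(0, 24.4 − 17.8) × 0.5 = 6.6 × 0.5 = 3.30 DD.
Per 24 h: 11.95 DD/day.
Duration = 286 / 11.95 = 23.933 ≈ 23.9 days.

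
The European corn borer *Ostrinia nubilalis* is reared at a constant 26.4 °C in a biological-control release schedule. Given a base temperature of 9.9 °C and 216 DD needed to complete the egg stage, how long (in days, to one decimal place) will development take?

13.1 days

Daily accumulation = 26.4 − 9.9 = 16.5 DD/day.
Duration = 216 / 16.5 = 13.091 ≈ 13.1 days.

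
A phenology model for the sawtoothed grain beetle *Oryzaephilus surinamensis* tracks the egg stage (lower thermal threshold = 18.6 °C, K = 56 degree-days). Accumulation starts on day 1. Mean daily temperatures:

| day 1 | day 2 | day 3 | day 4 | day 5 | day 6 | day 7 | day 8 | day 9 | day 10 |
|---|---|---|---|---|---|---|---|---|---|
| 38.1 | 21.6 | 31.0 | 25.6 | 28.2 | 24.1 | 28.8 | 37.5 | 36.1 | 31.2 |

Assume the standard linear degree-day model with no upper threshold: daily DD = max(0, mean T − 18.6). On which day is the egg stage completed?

day 6

Daily DD above 18.6 °C: 19.5, 3.0, 12.4, 7.0, 9.6, 5.5, 10.2, 18.9, 17.5, 12.6.
Cumulative: 19.5, 22.5, 34.9, 41.9, 51.5, 57.0, 67.2, 86.1, 103.6, 116.2.
The total first reaches 56 DD on day 6.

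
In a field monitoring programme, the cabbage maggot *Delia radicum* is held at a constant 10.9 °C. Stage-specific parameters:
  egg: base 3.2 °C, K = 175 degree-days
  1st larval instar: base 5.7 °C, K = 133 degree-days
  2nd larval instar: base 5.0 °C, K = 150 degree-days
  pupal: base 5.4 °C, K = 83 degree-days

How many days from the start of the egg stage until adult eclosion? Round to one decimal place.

88.8 days

egg: 175 / (10.9 − 3.2) = 175 / 7.7 = 22.727 d.
1st larval instar: 133 / (10.9 − 5.7) = 133 / 5.2 = 25.577 d.
2nd larval instar: 150 / (10.9 − 5.0) = 150 / 5.9 = 25.424 d.
pupal: 83 / (10.9 − 5.4) = 83 / 5.5 = 15.091 d.
Sum = 88.819 ≈ 88.8 days.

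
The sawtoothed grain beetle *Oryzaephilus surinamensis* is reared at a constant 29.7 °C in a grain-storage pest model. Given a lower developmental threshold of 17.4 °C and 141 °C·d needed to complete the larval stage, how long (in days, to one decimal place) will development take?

Daily accumulation = 29.7 − 17.4 = 12.3 DD/day.
Duration = 141 / 12.3 = 11.463 ≈ 11.5 days.

11.5 days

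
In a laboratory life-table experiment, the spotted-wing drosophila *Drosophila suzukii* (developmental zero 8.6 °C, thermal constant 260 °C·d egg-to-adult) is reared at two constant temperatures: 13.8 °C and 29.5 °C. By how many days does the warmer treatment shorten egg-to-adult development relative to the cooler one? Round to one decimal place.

37.6 days

At 13.8 °C: 260 / (13.8 − 8.6) = 260 / 5.2 = 50.000 d.
At 29.5 °C: 260 / (29.5 − 8.6) = 260 / 20.9 = 12.440 d.
Difference = |50.000 − 12.440| = 37.560 ≈ 37.6 days.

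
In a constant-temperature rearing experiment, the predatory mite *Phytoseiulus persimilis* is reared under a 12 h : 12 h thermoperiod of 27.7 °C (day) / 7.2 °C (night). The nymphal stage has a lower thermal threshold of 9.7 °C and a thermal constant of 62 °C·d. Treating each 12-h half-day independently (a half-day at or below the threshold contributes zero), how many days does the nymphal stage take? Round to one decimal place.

Day half: max(0, 27.7 − 9.7) × 0.5 = 18.0 × 0.5 = 9.00 DD.
Night half: max(0, 7.2 − 9.7) × 0.5 = 0.0 × 0.5 = 0.00 DD.
Per 24 h: 9.00 DD/day.
Duration = 62 / 9.00 = 6.889 ≈ 6.9 days.

6.9 days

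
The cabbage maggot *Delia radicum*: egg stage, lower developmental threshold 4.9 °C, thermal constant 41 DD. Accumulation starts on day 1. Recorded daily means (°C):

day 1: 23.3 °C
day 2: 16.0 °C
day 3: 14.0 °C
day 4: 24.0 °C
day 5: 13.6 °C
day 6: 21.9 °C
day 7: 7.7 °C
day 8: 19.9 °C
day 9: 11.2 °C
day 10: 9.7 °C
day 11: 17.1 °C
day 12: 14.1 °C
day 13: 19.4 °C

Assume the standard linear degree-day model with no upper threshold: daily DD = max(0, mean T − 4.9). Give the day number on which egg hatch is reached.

Daily DD above 4.9 °C: 18.4, 11.1, 9.1, 19.1, 8.7, 17.0, 2.8, 15.0, 6.3, 4.8, 12.2, 9.2, 14.5.
Cumulative: 18.4, 29.5, 38.6, 57.7, 66.4, 83.4, 86.2, 101.2, 107.5, 112.3, 124.5, 133.7, 148.2.
The total first reaches 41 DD on day 4.

day 4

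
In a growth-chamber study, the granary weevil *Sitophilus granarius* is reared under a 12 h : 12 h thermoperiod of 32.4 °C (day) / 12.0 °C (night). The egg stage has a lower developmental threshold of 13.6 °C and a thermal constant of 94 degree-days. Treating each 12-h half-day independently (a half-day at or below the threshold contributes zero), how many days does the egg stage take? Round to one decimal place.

Day half: max(0, 32.4 − 13.6) × 0.5 = 18.8 × 0.5 = 9.40 DD.
Night half: max(0, 12.0 − 13.6) × 0.5 = 0.0 × 0.5 = 0.00 DD.
Per 24 h: 9.40 DD/day.
Duration = 94 / 9.40 = 10.000 ≈ 10.0 days.

10.0 days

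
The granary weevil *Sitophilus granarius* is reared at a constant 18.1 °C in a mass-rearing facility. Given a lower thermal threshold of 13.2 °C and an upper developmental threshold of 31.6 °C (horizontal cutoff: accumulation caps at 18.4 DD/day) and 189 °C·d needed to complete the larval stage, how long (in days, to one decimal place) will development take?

38.6 days

Daily accumulation = 18.1 − 13.2 = 4.9 DD/day.
Duration = 189 / 4.9 = 38.571 ≈ 38.6 days.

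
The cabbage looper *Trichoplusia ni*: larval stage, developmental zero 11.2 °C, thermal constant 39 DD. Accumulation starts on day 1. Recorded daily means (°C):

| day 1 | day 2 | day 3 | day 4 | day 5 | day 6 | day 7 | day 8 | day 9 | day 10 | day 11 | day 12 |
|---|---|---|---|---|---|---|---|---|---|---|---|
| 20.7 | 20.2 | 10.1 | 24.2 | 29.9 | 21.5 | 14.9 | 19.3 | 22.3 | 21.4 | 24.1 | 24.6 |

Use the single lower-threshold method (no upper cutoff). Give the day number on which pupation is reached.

day 5

Daily DD above 11.2 °C: 9.5, 9.0, 0.0, 13.0, 18.7, 10.3, 3.7, 8.1, 11.1, 10.2, 12.9, 13.4.
Cumulative: 9.5, 18.5, 18.5, 31.5, 50.2, 60.5, 64.2, 72.3, 83.4, 93.6, 106.5, 119.9.
The total first reaches 39 DD on day 5.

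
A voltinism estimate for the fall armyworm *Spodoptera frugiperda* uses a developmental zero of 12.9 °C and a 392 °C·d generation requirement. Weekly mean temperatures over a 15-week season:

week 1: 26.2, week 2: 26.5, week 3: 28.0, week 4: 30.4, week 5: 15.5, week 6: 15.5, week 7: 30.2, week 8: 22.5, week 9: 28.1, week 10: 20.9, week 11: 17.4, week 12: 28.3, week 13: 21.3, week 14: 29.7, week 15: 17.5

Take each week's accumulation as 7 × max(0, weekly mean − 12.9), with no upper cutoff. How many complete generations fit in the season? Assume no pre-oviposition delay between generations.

2 generations

Weekly DD (7 × max(0, T̄ − 12.9)): 93.1, 95.2, 105.7, 122.5, 18.2, 18.2, 121.1, 67.2, 106.4, 56.0, 31.5, 107.8, 58.8, 117.6, 32.2.
Season total = 1151.5 DD.
Complete generations = ⌊1151.5 / 392⌋ = 2.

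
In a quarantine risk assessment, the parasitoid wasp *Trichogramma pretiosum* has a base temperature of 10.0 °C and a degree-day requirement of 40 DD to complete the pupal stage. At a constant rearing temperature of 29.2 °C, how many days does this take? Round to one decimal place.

Daily accumulation = 29.2 − 10.0 = 19.2 DD/day.
Duration = 40 / 19.2 = 2.083 ≈ 2.1 days.

2.1 days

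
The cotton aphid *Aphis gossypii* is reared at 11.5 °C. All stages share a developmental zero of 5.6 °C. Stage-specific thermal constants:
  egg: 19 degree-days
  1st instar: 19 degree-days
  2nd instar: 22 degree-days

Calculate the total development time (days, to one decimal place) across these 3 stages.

10.2 days

Daily accumulation at 11.5 °C = 11.5 − 5.6 = 5.9 DD/day.
Total K = 19 + 19 + 22 = 60 DD.
Total duration = 60 / 5.9 = 10.169 ≈ 10.2 days.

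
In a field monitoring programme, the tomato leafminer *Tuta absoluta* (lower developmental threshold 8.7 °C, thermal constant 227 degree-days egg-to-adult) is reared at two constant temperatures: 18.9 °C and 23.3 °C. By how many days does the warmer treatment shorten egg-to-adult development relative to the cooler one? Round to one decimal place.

At 18.9 °C: 227 / (18.9 − 8.7) = 227 / 10.2 = 22.255 d.
At 23.3 °C: 227 / (23.3 − 8.7) = 227 / 14.6 = 15.548 d.
Difference = |22.255 − 15.548| = 6.707 ≈ 6.7 days.

6.7 days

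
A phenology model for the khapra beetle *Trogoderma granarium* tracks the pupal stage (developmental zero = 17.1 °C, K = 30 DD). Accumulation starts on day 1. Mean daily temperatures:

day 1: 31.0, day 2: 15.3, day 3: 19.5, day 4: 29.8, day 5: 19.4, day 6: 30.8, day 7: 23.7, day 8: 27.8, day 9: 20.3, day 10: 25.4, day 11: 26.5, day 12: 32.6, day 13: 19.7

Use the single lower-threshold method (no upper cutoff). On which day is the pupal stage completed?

Daily DD above 17.1 °C: 13.9, 0.0, 2.4, 12.7, 2.3, 13.7, 6.6, 10.7, 3.2, 8.3, 9.4, 15.5, 2.6.
Cumulative: 13.9, 13.9, 16.3, 29.0, 31.3, 45.0, 51.6, 62.3, 65.5, 73.8, 83.2, 98.7, 101.3.
The total first reaches 30 DD on day 5.

day 5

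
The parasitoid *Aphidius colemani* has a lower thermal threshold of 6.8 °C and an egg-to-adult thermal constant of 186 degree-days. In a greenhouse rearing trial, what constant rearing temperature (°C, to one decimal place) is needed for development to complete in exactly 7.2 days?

Required daily accumulation = 186 / 7.2 = 25.833 DD/day.
T = T_base + 25.833 = 6.8 + 25.833 = 32.633 ≈ 32.6 °C.

32.6 °C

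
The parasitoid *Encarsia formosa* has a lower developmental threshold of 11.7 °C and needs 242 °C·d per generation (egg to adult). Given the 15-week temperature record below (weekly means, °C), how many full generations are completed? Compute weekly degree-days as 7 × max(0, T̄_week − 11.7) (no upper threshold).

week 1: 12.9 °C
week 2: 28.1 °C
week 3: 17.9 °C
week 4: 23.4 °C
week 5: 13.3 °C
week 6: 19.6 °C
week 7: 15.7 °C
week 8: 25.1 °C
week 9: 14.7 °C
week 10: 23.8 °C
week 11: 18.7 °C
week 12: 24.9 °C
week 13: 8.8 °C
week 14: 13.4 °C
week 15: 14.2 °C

Weekly DD (7 × max(0, T̄ − 11.7)): 8.4, 114.8, 43.4, 81.9, 11.2, 55.3, 28.0, 93.8, 21.0, 84.7, 49.0, 92.4, 0.0, 11.9, 17.5.
Season total = 713.3 DD.
Complete generations = ⌊713.3 / 242⌋ = 2.

2 generations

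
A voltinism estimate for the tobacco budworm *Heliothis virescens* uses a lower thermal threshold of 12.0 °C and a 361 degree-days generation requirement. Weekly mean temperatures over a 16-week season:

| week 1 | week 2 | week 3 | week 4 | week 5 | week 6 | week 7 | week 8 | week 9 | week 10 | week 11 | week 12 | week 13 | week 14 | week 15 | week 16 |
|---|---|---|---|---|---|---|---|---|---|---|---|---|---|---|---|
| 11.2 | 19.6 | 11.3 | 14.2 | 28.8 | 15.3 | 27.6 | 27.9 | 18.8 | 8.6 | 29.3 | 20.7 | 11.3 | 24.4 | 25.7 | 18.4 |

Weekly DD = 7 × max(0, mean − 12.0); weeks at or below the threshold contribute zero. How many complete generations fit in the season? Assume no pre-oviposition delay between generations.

2 generations

Weekly DD (7 × max(0, T̄ − 12.0)): 0.0, 53.2, 0.0, 15.4, 117.6, 23.1, 109.2, 111.3, 47.6, 0.0, 121.1, 60.9, 0.0, 86.8, 95.9, 44.8.
Season total = 886.9 DD.
Complete generations = ⌊886.9 / 361⌋ = 2.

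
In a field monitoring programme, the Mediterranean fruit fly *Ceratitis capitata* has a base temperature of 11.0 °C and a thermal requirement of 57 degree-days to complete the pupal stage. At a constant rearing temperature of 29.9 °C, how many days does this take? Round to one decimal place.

Daily accumulation = 29.9 − 11.0 = 18.9 DD/day.
Duration = 57 / 18.9 = 3.016 ≈ 3.0 days.

3.0 days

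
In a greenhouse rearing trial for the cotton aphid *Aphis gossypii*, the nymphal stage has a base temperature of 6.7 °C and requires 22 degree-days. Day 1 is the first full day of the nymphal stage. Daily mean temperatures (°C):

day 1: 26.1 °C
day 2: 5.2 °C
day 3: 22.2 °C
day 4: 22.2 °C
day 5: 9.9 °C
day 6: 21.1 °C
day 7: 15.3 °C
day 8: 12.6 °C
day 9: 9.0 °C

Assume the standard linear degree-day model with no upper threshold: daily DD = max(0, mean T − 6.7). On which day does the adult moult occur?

Daily DD above 6.7 °C: 19.4, 0.0, 15.5, 15.5, 3.2, 14.4, 8.6, 5.9, 2.3.
Cumulative: 19.4, 19.4, 34.9, 50.4, 53.6, 68.0, 76.6, 82.5, 84.8.
The total first reaches 22 DD on day 3.

day 3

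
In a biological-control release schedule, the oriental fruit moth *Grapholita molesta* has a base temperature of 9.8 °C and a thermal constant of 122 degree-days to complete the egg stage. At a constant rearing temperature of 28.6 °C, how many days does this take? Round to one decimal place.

6.5 days

Daily accumulation = 28.6 − 9.8 = 18.8 DD/day.
Duration = 122 / 18.8 = 6.489 ≈ 6.5 days.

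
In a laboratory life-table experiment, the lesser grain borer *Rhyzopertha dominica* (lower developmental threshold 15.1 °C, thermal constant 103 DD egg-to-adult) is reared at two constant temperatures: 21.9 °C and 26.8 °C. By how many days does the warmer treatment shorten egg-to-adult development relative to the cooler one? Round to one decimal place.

6.3 days

At 21.9 °C: 103 / (21.9 − 15.1) = 103 / 6.8 = 15.147 d.
At 26.8 °C: 103 / (26.8 − 15.1) = 103 / 11.7 = 8.803 d.
Difference = |15.147 − 8.803| = 6.344 ≈ 6.3 days.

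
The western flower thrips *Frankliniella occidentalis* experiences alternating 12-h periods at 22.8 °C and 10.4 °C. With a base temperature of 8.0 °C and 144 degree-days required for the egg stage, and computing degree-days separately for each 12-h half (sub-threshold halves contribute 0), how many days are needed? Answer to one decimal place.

16.7 days

Day half: max(0, 22.8 − 8.0) × 0.5 = 14.8 × 0.5 = 7.40 DD.
Night half: max(0, 10.4 − 8.0) × 0.5 = 2.4 × 0.5 = 1.20 DD.
Per 24 h: 8.60 DD/day.
Duration = 144 / 8.60 = 16.744 ≈ 16.7 days.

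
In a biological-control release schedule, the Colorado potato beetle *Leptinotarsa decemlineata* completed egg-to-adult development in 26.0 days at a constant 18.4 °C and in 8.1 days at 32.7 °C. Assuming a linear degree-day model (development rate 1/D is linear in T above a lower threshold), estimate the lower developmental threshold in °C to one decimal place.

11.9 °C

Linear rate model ⇒ the product D·(T − T_b) is constant across temperatures.
26.0·(18.4 − T_b) = 8.1·(32.7 − T_b)
T_b = (26.0·18.4 − 8.1·32.7) / (26.0 − 8.1) = 213.53 / 17.9 = 11.929 °C ≈ 11.9 °C.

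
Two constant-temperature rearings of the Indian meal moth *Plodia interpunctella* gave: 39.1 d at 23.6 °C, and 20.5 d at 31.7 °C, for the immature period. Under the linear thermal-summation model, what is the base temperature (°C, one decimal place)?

Linear rate model ⇒ the product D·(T − T_b) is constant across temperatures.
39.1·(23.6 − T_b) = 20.5·(31.7 − T_b)
T_b = (39.1·23.6 − 20.5·31.7) / (39.1 − 20.5) = 272.91 / 18.6 = 14.673 °C ≈ 14.7 °C.

14.7 °C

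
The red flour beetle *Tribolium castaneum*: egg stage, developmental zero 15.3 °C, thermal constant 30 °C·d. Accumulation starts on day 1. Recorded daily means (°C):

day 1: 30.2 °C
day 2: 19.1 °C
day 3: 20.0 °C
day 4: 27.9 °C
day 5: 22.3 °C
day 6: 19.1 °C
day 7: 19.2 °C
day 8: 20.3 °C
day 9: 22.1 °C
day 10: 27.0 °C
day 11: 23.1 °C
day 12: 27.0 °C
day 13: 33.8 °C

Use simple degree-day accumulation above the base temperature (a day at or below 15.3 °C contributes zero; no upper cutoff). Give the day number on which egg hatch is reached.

Daily DD above 15.3 °C: 14.9, 3.8, 4.7, 12.6, 7.0, 3.8, 3.9, 5.0, 6.8, 11.7, 7.8, 11.7, 18.5.
Cumulative: 14.9, 18.7, 23.4, 36.0, 43.0, 46.8, 50.7, 55.7, 62.5, 74.2, 82.0, 93.7, 112.2.
The total first reaches 30 DD on day 4.

day 4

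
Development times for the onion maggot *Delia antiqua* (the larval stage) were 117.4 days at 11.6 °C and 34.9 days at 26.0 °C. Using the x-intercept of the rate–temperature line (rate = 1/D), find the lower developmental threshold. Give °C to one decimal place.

5.5 °C

Under the model K = D·(T − T_b), so D₁·(T₁ − T_b) = D₂·(T₂ − T_b).
117.4·(11.6 − T_b) = 34.9·(26.0 − T_b)
T_b = (117.4·11.6 − 34.9·26.0) / (117.4 − 34.9) = 454.44 / 82.5 = 5.508 °C ≈ 5.5 °C.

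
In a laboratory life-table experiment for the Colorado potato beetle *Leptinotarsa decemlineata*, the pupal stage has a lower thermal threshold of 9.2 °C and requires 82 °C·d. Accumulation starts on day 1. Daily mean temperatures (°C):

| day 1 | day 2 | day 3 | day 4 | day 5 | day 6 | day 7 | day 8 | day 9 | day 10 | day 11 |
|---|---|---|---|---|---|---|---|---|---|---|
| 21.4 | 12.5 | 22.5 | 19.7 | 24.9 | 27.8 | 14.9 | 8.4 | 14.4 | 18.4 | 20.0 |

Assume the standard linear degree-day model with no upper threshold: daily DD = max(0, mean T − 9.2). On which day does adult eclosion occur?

Daily DD above 9.2 °C: 12.2, 3.3, 13.3, 10.5, 15.7, 18.6, 5.7, 0.0, 5.2, 9.2, 10.8.
Cumulative: 12.2, 15.5, 28.8, 39.3, 55.0, 73.6, 79.3, 79.3, 84.5, 93.7, 104.5.
The total first reaches 82 DD on day 9.

day 9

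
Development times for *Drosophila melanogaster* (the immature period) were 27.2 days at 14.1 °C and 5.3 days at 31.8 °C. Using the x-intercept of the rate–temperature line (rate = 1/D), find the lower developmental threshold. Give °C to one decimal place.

9.8 °C

Linear rate model ⇒ the product D·(T − T_b) is constant across temperatures.
27.2·(14.1 − T_b) = 5.3·(31.8 − T_b)
T_b = (27.2·14.1 − 5.3·31.8) / (27.2 − 5.3) = 214.98 / 21.9 = 9.816 °C ≈ 9.8 °C.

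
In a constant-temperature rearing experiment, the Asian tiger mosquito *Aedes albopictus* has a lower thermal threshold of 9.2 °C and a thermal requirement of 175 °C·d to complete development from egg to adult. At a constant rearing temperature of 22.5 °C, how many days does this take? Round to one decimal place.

Daily accumulation = 22.5 − 9.2 = 13.3 DD/day.
Duration = 175 / 13.3 = 13.158 ≈ 13.2 days.

13.2 days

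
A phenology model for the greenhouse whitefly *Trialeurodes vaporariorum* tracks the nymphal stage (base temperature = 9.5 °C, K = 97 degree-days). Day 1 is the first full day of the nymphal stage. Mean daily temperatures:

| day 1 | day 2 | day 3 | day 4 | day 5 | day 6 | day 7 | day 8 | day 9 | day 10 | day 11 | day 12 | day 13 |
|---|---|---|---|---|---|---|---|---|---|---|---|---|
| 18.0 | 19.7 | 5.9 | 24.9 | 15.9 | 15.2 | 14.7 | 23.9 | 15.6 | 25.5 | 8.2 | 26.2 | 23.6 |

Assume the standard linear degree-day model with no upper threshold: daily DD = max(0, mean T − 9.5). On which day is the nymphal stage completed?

Daily DD above 9.5 °C: 8.5, 10.2, 0.0, 15.4, 6.4, 5.7, 5.2, 14.4, 6.1, 16.0, 0.0, 16.7, 14.1.
Cumulative: 8.5, 18.7, 18.7, 34.1, 40.5, 46.2, 51.4, 65.8, 71.9, 87.9, 87.9, 104.6, 118.7.
The total first reaches 97 DD on day 12.

day 12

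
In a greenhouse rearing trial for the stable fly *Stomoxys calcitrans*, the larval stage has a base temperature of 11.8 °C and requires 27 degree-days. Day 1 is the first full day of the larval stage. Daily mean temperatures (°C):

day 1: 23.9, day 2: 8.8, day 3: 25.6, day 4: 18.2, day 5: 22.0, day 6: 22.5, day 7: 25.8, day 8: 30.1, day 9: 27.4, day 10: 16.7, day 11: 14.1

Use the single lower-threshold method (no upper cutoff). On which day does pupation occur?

Daily DD above 11.8 °C: 12.1, 0.0, 13.8, 6.4, 10.2, 10.7, 14.0, 18.3, 15.6, 4.9, 2.3.
Cumulative: 12.1, 12.1, 25.9, 32.3, 42.5, 53.2, 67.2, 85.5, 101.1, 106.0, 108.3.
The total first reaches 27 DD on day 4.

day 4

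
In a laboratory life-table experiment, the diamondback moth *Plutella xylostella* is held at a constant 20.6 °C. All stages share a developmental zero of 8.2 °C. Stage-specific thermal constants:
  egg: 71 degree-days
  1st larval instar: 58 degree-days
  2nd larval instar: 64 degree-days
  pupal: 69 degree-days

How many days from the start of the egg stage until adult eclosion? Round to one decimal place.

21.1 days

Daily accumulation at 20.6 °C = 20.6 − 8.2 = 12.4 DD/day.
Total K = 71 + 58 + 64 + 69 = 262 DD.
Total duration = 262 / 12.4 = 21.129 ≈ 21.1 days.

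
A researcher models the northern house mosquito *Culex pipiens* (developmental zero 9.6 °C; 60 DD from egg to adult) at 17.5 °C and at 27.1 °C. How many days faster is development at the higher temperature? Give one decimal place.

At 17.5 °C: 60 / (17.5 − 9.6) = 60 / 7.9 = 7.595 d.
At 27.1 °C: 60 / (27.1 − 9.6) = 60 / 17.5 = 3.429 d.
Difference = |7.595 − 3.429| = 4.166 ≈ 4.2 days.

4.2 days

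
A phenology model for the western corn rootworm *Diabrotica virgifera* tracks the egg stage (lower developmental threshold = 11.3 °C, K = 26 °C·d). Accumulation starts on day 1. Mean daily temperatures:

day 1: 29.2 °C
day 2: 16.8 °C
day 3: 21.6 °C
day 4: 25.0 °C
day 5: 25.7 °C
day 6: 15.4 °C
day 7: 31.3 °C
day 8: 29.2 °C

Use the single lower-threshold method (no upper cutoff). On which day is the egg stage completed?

Daily DD above 11.3 °C: 17.9, 5.5, 10.3, 13.7, 14.4, 4.1, 20.0, 17.9.
Cumulative: 17.9, 23.4, 33.7, 47.4, 61.8, 65.9, 85.9, 103.8.
The total first reaches 26 DD on day 3.

day 3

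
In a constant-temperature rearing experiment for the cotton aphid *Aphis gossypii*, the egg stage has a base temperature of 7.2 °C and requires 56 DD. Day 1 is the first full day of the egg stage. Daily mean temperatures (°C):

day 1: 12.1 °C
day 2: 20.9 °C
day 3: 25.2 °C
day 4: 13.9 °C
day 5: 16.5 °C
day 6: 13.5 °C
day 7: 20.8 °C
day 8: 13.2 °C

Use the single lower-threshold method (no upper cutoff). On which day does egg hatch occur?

day 6

Daily DD above 7.2 °C: 4.9, 13.7, 18.0, 6.7, 9.3, 6.3, 13.6, 6.0.
Cumulative: 4.9, 18.6, 36.6, 43.3, 52.6, 58.9, 72.5, 78.5.
The total first reaches 56 DD on day 6.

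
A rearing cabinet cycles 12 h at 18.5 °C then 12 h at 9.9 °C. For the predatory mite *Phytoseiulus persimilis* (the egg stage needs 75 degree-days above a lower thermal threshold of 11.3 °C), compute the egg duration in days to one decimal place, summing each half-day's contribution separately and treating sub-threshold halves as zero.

Day half: max(0, 18.5 − 11.3) × 0.5 = 7.2 × 0.5 = 3.60 DD.
Night half: max(0, 9.9 − 11.3) × 0.5 = 0.0 × 0.5 = 0.00 DD.
Per 24 h: 3.60 DD/day.
Duration = 75 / 3.60 = 20.833 ≈ 20.8 days.

20.8 days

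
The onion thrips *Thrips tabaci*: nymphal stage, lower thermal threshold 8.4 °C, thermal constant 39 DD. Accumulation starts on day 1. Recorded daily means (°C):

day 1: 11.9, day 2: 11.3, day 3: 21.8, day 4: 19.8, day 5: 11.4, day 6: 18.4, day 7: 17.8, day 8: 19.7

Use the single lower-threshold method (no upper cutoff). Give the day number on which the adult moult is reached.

day 6

Daily DD above 8.4 °C: 3.5, 2.9, 13.4, 11.4, 3.0, 10.0, 9.4, 11.3.
Cumulative: 3.5, 6.4, 19.8, 31.2, 34.2, 44.2, 53.6, 64.9.
The total first reaches 39 DD on day 6.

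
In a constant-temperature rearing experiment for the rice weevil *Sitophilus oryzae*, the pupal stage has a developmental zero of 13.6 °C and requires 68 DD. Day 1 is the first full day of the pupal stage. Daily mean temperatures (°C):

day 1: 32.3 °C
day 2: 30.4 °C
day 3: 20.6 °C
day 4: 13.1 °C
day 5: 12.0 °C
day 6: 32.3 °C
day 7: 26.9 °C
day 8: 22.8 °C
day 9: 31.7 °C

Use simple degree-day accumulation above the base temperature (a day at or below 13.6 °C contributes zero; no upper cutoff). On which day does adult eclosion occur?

Daily DD above 13.6 °C: 18.7, 16.8, 7.0, 0.0, 0.0, 18.7, 13.3, 9.2, 18.1.
Cumulative: 18.7, 35.5, 42.5, 42.5, 42.5, 61.2, 74.5, 83.7, 101.8.
The total first reaches 68 DD on day 7.

day 7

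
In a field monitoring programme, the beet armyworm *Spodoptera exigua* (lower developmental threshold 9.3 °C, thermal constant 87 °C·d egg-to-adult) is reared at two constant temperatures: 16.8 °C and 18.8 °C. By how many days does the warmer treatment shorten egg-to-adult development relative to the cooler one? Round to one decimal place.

At 16.8 °C: 87 / (16.8 − 9.3) = 87 / 7.5 = 11.600 d.
At 18.8 °C: 87 / (18.8 − 9.3) = 87 / 9.5 = 9.158 d.
Difference = |11.600 − 9.158| = 2.442 ≈ 2.4 days.

2.4 days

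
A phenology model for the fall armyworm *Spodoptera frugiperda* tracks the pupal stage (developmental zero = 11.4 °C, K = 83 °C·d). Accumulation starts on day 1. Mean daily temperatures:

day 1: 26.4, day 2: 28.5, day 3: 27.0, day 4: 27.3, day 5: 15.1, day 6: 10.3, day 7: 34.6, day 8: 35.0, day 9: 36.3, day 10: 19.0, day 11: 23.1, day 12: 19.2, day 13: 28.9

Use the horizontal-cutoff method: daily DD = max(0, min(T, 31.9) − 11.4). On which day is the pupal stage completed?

day 7

Daily DD above 11.4 °C (capped at 20.5): 15.0, 17.1, 15.6, 15.9, 3.7, 0.0, 20.5, 20.5, 20.5, 7.6, 11.7, 7.8, 17.5.
Cumulative: 15.0, 32.1, 47.7, 63.6, 67.3, 67.3, 87.8, 108.3, 128.8, 136.4, 148.1, 155.9, 173.4.
The total first reaches 83 DD on day 7.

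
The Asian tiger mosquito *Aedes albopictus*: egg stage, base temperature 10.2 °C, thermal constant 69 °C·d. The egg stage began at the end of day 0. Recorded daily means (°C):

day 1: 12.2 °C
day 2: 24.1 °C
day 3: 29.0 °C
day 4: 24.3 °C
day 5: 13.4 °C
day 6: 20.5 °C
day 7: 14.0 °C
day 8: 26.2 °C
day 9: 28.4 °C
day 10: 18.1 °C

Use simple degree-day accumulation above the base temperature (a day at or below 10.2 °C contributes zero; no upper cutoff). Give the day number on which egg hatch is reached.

day 8

Daily DD above 10.2 °C: 2.0, 13.9, 18.8, 14.1, 3.2, 10.3, 3.8, 16.0, 18.2, 7.9.
Cumulative: 2.0, 15.9, 34.7, 48.8, 52.0, 62.3, 66.1, 82.1, 100.3, 108.2.
The total first reaches 69 DD on day 8.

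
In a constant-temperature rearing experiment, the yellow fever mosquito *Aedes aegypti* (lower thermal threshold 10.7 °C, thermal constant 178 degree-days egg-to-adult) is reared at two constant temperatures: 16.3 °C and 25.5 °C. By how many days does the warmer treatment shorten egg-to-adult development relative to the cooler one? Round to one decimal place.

At 16.3 °C: 178 / (16.3 − 10.7) = 178 / 5.6 = 31.786 d.
At 25.5 °C: 178 / (25.5 − 10.7) = 178 / 14.8 = 12.027 d.
Difference = |31.786 − 12.027| = 19.759 ≈ 19.8 days.

19.8 days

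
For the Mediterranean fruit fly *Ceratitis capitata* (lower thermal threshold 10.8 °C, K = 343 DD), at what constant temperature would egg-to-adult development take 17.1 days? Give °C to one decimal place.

30.9 °C

Required daily accumulation = 343 / 17.1 = 20.058 DD/day.
T = T_base + 20.058 = 10.8 + 20.058 = 30.858 ≈ 30.9 °C.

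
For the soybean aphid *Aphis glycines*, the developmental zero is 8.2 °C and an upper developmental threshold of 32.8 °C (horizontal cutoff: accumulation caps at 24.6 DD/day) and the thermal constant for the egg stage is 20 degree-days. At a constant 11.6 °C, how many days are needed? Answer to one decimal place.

5.9 days

Daily accumulation = 11.6 − 8.2 = 3.4 DD/day.
Duration = 20 / 3.4 = 5.882 ≈ 5.9 days.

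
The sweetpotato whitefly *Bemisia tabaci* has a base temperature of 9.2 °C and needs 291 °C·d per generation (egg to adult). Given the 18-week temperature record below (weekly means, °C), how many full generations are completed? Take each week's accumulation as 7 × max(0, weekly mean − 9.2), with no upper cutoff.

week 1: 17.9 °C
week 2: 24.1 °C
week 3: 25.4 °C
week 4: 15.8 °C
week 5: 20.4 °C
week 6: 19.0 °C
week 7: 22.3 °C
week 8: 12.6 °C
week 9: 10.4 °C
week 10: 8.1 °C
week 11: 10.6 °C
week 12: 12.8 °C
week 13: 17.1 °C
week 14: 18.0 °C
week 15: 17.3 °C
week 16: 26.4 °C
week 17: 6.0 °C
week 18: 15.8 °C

3 generations

Weekly DD (7 × max(0, T̄ − 9.2)): 60.9, 104.3, 113.4, 46.2, 78.4, 68.6, 91.7, 23.8, 8.4, 0.0, 9.8, 25.2, 55.3, 61.6, 56.7, 120.4, 0.0, 46.2.
Season total = 970.9 DD.
Complete generations = ⌊970.9 / 291⌋ = 3.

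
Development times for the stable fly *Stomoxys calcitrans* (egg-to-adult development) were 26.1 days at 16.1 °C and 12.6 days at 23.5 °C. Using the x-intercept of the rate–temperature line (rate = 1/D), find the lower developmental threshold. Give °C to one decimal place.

Linear rate model ⇒ the product D·(T − T_b) is constant across temperatures.
26.1·(16.1 − T_b) = 12.6·(23.5 − T_b)
T_b = (26.1·16.1 − 12.6·23.5) / (26.1 − 12.6) = 124.11 / 13.5 = 9.193 °C ≈ 9.2 °C.

9.2 °C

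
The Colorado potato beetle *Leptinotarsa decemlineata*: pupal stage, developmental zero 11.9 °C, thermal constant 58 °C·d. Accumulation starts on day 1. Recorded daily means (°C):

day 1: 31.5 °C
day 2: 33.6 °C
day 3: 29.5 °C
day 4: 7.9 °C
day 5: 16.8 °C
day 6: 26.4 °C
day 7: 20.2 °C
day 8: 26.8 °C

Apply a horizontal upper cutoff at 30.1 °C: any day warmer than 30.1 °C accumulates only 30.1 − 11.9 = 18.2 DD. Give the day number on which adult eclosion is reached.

Daily DD above 11.9 °C (capped at 18.2): 18.2, 18.2, 17.6, 0.0, 4.9, 14.5, 8.3, 14.9.
Cumulative: 18.2, 36.4, 54.0, 54.0, 58.9, 73.4, 81.7, 96.6.
The total first reaches 58 DD on day 5.

day 5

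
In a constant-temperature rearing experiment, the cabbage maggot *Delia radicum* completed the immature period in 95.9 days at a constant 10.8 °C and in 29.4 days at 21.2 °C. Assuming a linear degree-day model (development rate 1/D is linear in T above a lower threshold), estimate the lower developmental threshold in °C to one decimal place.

6.2 °C

Equal thermal constants: D₁(T₁ − T_b) = D₂(T₂ − T_b).
95.9·(10.8 − T_b) = 29.4·(21.2 − T_b)
T_b = (95.9·10.8 − 29.4·21.2) / (95.9 − 29.4) = 412.44 / 66.5 = 6.202 °C ≈ 6.2 °C.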